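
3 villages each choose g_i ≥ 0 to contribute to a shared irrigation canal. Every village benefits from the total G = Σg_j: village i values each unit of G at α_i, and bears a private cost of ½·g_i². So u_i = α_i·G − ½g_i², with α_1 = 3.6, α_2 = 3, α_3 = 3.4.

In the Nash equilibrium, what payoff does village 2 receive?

25.5

Village i's FOC: ∂u_i/∂g_i = α_i − g_i = 0, so g_i* = α_i.
NE contributions = (3.6, 3, 3.4); G = 10.
u_2 = α_2·G − ½·(g_2)² = 3·10 − ½·3² = 25.5.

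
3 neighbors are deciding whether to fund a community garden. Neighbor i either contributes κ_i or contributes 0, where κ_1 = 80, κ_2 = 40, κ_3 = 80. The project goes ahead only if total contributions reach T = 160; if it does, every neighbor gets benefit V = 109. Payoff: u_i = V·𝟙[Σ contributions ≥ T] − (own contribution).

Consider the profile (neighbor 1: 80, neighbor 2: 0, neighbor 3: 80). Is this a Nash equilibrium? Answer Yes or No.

Total = 160 ≥ 160: provided.
Neighbor 1 (pledges 80, payoff 29): dropping to 0 → total 80, payoff 0. No gain.
Neighbor 2 (pledges 0, payoff 109): pledging 40 → total 200, payoff 69. No gain.
Neighbor 3 (pledges 80, payoff 29): dropping to 0 → total 80, payoff 0. No gain.

Yes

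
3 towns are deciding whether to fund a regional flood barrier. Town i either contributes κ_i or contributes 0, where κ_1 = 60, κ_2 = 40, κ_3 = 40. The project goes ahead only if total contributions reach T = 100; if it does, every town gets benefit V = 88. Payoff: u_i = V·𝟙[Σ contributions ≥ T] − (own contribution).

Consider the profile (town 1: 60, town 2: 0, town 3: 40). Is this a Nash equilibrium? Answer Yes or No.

Yes

Total = 100 ≥ 100: provided.
Town 1 (pledges 60, payoff 28): dropping to 0 → total 40, payoff 0. No gain.
Town 2 (pledges 0, payoff 88): pledging 40 → total 140, payoff 48. No gain.
Town 3 (pledges 40, payoff 48): dropping to 0 → total 60, payoff 0. No gain.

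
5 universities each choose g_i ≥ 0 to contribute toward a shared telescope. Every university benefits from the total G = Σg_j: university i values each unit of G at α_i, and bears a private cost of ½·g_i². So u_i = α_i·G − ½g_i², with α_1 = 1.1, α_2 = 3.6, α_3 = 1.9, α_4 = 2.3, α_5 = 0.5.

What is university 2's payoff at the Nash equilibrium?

University i's FOC: ∂u_i/∂g_i = α_i − g_i = 0, so g_i* = α_i.
NE contributions = (1.1, 3.6, 1.9, 2.3, 0.5); G = 9.4.
u_2 = α_2·G − ½·(g_2)² = 3.6·9.4 − ½·3.6² = 27.36.

27.36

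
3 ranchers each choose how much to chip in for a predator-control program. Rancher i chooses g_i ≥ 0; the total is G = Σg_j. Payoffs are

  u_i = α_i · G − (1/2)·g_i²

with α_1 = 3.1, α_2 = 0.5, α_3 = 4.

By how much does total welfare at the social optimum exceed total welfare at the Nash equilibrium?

Rancher i's FOC: ∂u_i/∂g_i = α_i − g_i = 0, so g_i* = α_i.
NE contributions = (3.1, 0.5, 4); G = 7.6.
W^NE = (Σα)·G − ½Σα_i² = 7.6² − ½·25.86 = 44.83.
Planner sets g_i = Σα_j = 7.6 for every i, so G^SO = 3·7.6 = 22.8.
W^SO = (Σα)·G^SO − ½·3·(Σα)² = (3/2)·7.6² = 86.64.
Deadweight loss = W^SO − W^NE = 41.81.

41.81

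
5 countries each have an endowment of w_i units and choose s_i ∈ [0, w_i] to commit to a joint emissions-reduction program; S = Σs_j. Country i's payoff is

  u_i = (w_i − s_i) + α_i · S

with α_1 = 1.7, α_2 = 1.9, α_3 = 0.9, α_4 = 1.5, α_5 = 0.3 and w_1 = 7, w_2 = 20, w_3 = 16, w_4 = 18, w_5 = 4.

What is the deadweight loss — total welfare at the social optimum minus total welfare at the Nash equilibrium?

∂u_i/∂s_i = α_i − 1, so country i contributes w_i if α_i > 1, else 0.
α_i > 1 for i ∈ {1, 2, 4}; NE contributions (7, 20, 0, 18, 0), S = 45.
W^NE = Σw_i − S^NE + (Σα_i)·S^NE = 65 + 5.3·45 = 303.5.
Planner: ∂(Σu_j)/∂s_i = Σα_j − 1 = 5.3 > 0, so everyone contributes w_i; S^SO = 65, W^SO = 65 + 5.3·65 = 409.5.
Deadweight loss = 106.

106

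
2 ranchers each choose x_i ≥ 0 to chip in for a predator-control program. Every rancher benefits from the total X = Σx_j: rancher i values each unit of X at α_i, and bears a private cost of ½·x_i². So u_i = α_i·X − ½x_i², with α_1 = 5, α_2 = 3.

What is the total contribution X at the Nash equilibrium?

Rancher i's FOC: ∂u_i/∂x_i = α_i − x_i = 0, so x_i* = α_i.
NE contributions = (5, 3); X = 8.

8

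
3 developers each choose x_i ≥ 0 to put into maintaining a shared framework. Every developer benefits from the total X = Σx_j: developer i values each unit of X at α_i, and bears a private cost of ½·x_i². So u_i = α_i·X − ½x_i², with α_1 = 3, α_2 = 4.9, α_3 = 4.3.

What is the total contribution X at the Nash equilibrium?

Developer i's FOC: ∂u_i/∂x_i = α_i − x_i = 0, so x_i* = α_i.
NE contributions = (3, 4.9, 4.3); X = 12.2.

12.2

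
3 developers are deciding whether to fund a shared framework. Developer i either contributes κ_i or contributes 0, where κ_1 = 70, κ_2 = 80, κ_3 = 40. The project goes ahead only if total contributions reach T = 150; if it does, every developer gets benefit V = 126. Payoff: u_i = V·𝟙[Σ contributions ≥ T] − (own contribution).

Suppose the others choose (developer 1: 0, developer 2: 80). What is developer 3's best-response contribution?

0

Others' total = 80. Even contributing 40 gives 120 < 150: no benefit either way.
Best response: 0.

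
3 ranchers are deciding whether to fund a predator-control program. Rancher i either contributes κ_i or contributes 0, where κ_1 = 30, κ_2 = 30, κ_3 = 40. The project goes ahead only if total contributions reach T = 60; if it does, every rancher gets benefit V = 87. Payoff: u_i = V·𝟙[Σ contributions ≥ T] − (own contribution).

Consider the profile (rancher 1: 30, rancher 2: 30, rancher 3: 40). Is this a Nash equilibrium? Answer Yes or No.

Total = 100 ≥ 60: provided.
Rancher 1 (pledges 30, payoff 57): dropping to 0 → total 70, payoff 87. Profitable deviation.

No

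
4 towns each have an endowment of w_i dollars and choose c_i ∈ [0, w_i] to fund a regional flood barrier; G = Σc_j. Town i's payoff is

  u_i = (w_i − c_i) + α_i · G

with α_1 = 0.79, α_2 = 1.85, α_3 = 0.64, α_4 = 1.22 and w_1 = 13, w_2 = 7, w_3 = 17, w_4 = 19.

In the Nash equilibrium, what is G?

∂u_i/∂c_i = α_i − 1, so town i contributes w_i if α_i > 1, else 0.
α_i > 1 for i ∈ {2, 4}; NE contributions (0, 7, 0, 19), G = 26.

26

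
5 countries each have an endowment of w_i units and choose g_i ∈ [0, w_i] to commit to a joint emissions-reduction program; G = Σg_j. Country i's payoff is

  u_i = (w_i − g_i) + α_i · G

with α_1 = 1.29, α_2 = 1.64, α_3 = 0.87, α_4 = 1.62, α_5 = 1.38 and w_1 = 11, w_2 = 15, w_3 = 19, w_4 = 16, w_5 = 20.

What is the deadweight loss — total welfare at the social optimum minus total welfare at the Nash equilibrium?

110.2

∂u_i/∂g_i = α_i − 1, so country i contributes w_i if α_i > 1, else 0.
α_i > 1 for i ∈ {1, 2, 4, 5}; NE contributions (11, 15, 0, 16, 20), G = 62.
W^NE = Σw_i − G^NE + (Σα_i)·G^NE = 81 + 5.8·62 = 440.6.
Planner: ∂(Σu_j)/∂g_i = Σα_j − 1 = 5.8 > 0, so everyone contributes w_i; G^SO = 81, W^SO = 81 + 5.8·81 = 550.8.
Deadweight loss = 110.2.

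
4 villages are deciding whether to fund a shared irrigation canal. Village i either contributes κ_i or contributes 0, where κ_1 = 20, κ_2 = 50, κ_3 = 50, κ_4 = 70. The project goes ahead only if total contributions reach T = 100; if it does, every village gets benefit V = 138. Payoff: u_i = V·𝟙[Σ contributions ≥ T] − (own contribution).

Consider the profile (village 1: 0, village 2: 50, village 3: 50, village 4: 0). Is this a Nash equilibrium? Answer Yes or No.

Total = 100 ≥ 100: provided.
Village 1 (pledges 0, payoff 138): pledging 20 → total 120, payoff 118. No gain.
Village 2 (pledges 50, payoff 88): dropping to 0 → total 50, payoff 0. No gain.
Village 3 (pledges 50, payoff 88): dropping to 0 → total 50, payoff 0. No gain.
Village 4 (pledges 0, payoff 138): pledging 70 → total 170, payoff 68. No gain.

Yes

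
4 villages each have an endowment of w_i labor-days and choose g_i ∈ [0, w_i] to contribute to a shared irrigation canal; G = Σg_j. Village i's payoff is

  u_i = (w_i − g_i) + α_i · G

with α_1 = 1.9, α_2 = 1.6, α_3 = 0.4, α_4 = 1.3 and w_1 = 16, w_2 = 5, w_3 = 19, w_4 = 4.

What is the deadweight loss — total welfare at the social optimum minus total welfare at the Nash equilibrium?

79.8

∂u_i/∂g_i = α_i − 1, so village i contributes w_i if α_i > 1, else 0.
α_i > 1 for i ∈ {1, 2, 4}; NE contributions (16, 5, 0, 4), G = 25.
W^NE = Σw_i − G^NE + (Σα_i)·G^NE = 44 + 4.2·25 = 149.
Planner: ∂(Σu_j)/∂g_i = Σα_j − 1 = 4.2 > 0, so everyone contributes w_i; G^SO = 44, W^SO = 44 + 4.2·44 = 228.8.
Deadweight loss = 79.8.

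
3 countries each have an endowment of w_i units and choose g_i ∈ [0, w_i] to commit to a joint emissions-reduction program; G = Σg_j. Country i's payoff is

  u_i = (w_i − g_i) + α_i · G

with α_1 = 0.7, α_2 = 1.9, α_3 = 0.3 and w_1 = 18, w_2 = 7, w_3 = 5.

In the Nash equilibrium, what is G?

7

∂u_i/∂g_i = α_i − 1, so country i contributes w_i if α_i > 1, else 0.
α_i > 1 for i ∈ {2}; NE contributions (0, 7, 0), G = 7.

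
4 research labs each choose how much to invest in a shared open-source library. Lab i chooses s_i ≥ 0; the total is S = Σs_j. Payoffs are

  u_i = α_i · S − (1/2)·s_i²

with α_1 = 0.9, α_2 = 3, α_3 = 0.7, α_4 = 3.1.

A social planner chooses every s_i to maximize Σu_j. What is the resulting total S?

30.8

Planner FOC: ∂(Σu_j)/∂s_i = (Σα_j) − s_i = 0, so s_i^SO = Σα_j = 7.7 for every i; S^SO = 30.8.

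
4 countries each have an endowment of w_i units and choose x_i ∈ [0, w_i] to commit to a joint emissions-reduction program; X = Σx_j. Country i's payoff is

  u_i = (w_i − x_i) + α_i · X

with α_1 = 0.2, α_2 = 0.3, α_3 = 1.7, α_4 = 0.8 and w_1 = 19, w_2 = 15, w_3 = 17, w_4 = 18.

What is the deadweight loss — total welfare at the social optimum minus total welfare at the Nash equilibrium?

104

∂u_i/∂x_i = α_i − 1, so country i contributes w_i if α_i > 1, else 0.
α_i > 1 for i ∈ {3}; NE contributions (0, 0, 17, 0), X = 17.
W^NE = Σw_i − X^NE + (Σα_i)·X^NE = 69 + 2·17 = 103.
Planner: ∂(Σu_j)/∂x_i = Σα_j − 1 = 2 > 0, so everyone contributes w_i; X^SO = 69, W^SO = 69 + 2·69 = 207.
Deadweight loss = 104.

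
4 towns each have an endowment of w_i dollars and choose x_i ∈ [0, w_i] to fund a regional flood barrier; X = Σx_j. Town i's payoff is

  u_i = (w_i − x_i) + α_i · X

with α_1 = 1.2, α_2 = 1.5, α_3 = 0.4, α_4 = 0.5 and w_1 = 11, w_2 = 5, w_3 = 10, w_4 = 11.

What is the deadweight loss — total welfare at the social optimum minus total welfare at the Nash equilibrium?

54.6

∂u_i/∂x_i = α_i − 1, so town i contributes w_i if α_i > 1, else 0.
α_i > 1 for i ∈ {1, 2}; NE contributions (11, 5, 0, 0), X = 16.
W^NE = Σw_i − X^NE + (Σα_i)·X^NE = 37 + 2.6·16 = 78.6.
Planner: ∂(Σu_j)/∂x_i = Σα_j − 1 = 2.6 > 0, so everyone contributes w_i; X^SO = 37, W^SO = 37 + 2.6·37 = 133.2.
Deadweight loss = 54.6.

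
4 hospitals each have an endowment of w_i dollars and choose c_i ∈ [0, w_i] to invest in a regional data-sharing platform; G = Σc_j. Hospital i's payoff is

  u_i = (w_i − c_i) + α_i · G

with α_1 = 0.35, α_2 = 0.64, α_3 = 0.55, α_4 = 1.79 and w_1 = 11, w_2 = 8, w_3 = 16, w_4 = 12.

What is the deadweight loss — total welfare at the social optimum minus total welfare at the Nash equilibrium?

∂u_i/∂c_i = α_i − 1, so hospital i contributes w_i if α_i > 1, else 0.
α_i > 1 for i ∈ {4}; NE contributions (0, 0, 0, 12), G = 12.
W^NE = Σw_i − G^NE + (Σα_i)·G^NE = 47 + 2.33·12 = 74.96.
Planner: ∂(Σu_j)/∂c_i = Σα_j − 1 = 2.33 > 0, so everyone contributes w_i; G^SO = 47, W^SO = 47 + 2.33·47 = 156.51.
Deadweight loss = 81.55.

81.55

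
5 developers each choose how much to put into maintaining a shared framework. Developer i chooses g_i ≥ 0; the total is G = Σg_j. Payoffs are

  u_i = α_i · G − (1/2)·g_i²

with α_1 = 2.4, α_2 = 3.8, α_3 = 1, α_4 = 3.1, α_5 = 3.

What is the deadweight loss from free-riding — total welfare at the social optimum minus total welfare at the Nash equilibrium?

Developer i's FOC: ∂u_i/∂g_i = α_i − g_i = 0, so g_i* = α_i.
NE contributions = (2.4, 3.8, 1, 3.1, 3); G = 13.3.
W^NE = (Σα)·G − ½Σα_i² = 13.3² − ½·39.81 = 156.985.
Planner sets g_i = Σα_j = 13.3 for every i, so G^SO = 5·13.3 = 66.5.
W^SO = (Σα)·G^SO − ½·5·(Σα)² = (5/2)·13.3² = 442.225.
Deadweight loss = W^SO − W^NE = 285.24.

285.24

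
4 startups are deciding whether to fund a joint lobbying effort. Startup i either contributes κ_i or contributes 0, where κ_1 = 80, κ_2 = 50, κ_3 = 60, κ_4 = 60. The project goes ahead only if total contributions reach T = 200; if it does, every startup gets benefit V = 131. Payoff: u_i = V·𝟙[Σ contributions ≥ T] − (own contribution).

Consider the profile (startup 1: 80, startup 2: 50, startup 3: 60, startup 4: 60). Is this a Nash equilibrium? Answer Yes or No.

No

Total = 250 ≥ 200: provided.
Startup 1 (pledges 80, payoff 51): dropping to 0 → total 170, payoff 0. No gain.
Startup 2 (pledges 50, payoff 81): dropping to 0 → total 200, payoff 131. Profitable deviation.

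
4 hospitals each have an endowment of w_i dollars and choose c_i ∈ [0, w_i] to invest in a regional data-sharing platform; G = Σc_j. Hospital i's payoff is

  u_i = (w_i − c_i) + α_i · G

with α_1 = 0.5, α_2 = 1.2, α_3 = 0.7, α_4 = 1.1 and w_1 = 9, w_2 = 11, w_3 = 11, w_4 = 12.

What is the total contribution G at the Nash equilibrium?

23

∂u_i/∂c_i = α_i − 1, so hospital i contributes w_i if α_i > 1, else 0.
α_i > 1 for i ∈ {2, 4}; NE contributions (0, 11, 0, 12), G = 23.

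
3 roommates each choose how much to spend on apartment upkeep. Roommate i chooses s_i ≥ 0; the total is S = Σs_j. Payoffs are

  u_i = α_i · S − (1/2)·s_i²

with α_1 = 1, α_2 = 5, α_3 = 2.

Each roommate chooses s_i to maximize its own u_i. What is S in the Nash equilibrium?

Roommate i's FOC: ∂u_i/∂s_i = α_i − s_i = 0, so s_i* = α_i.
NE contributions = (1, 5, 2); S = 8.

8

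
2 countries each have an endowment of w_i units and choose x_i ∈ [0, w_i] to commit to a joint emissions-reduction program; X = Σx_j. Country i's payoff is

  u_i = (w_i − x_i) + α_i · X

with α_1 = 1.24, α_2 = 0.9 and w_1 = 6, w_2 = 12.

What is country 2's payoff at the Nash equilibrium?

17.4

∂u_i/∂x_i = α_i − 1, so country i contributes w_i if α_i > 1, else 0.
α_i > 1 for i ∈ {1}; NE contributions (6, 0), X = 6.
u_2 = (12 − 0) + 0.9·6 = 17.4.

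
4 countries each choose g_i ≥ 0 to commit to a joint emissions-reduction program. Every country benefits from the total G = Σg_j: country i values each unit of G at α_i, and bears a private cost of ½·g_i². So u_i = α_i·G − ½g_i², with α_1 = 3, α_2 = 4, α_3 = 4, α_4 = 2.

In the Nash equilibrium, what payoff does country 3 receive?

Country i's FOC: ∂u_i/∂g_i = α_i − g_i = 0, so g_i* = α_i.
NE contributions = (3, 4, 4, 2); G = 13.
u_3 = α_3·G − ½·(g_3)² = 4·13 − ½·4² = 44.

44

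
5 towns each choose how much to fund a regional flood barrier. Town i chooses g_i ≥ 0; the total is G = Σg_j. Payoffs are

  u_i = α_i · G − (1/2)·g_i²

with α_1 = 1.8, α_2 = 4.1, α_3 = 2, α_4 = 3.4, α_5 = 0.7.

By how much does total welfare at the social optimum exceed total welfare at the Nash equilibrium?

Town i's FOC: ∂u_i/∂g_i = α_i − g_i = 0, so g_i* = α_i.
NE contributions = (1.8, 4.1, 2, 3.4, 0.7); G = 12.
W^NE = (Σα)·G − ½Σα_i² = 12² − ½·36.1 = 125.95.
Planner sets g_i = Σα_j = 12 for every i, so G^SO = 5·12 = 60.
W^SO = (Σα)·G^SO − ½·5·(Σα)² = (5/2)·12² = 360.
Deadweight loss = W^SO − W^NE = 234.05.

234.05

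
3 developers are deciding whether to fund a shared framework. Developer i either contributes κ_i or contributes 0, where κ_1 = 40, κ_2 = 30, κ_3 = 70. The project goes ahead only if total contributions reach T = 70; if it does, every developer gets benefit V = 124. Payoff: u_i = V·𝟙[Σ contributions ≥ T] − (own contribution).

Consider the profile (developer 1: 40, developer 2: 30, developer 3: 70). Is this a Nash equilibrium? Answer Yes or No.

Total = 140 ≥ 70: provided.
Developer 1 (pledges 40, payoff 84): dropping to 0 → total 100, payoff 124. Profitable deviation.

No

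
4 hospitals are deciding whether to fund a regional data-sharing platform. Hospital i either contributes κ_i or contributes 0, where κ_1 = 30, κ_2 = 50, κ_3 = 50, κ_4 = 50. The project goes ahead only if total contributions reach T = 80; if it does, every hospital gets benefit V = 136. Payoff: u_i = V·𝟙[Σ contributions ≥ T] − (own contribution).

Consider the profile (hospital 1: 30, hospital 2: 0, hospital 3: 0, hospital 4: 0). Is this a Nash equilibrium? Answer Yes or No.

No

Total = 30 < 80: not provided.
Hospital 1 (pledges 30, payoff -30): dropping to 0 → total 0, payoff 0. Profitable deviation.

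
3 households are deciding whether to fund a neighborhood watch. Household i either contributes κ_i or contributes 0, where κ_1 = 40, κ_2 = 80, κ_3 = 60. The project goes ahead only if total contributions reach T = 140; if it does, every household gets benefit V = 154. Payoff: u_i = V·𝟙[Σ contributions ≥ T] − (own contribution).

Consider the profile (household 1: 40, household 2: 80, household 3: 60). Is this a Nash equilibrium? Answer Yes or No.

No

Total = 180 ≥ 140: provided.
Household 1 (pledges 40, payoff 114): dropping to 0 → total 140, payoff 154. Profitable deviation.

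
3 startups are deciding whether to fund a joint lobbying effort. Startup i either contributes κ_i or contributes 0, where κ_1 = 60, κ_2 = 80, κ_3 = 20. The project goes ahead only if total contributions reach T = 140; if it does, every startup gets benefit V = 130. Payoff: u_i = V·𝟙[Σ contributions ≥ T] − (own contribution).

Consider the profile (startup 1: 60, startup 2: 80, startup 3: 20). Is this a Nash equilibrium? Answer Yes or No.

No

Total = 160 ≥ 140: provided.
Startup 1 (pledges 60, payoff 70): dropping to 0 → total 100, payoff 0. No gain.
Startup 2 (pledges 80, payoff 50): dropping to 0 → total 80, payoff 0. No gain.
Startup 3 (pledges 20, payoff 110): dropping to 0 → total 140, payoff 130. Profitable deviation.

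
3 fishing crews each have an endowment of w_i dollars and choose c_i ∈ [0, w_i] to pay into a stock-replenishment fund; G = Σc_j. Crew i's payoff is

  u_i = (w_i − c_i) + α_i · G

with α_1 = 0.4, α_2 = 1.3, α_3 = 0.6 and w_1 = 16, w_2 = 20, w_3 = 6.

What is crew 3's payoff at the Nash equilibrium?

18

∂u_i/∂c_i = α_i − 1, so crew i contributes w_i if α_i > 1, else 0.
α_i > 1 for i ∈ {2}; NE contributions (0, 20, 0), G = 20.
u_3 = (6 − 0) + 0.6·20 = 18.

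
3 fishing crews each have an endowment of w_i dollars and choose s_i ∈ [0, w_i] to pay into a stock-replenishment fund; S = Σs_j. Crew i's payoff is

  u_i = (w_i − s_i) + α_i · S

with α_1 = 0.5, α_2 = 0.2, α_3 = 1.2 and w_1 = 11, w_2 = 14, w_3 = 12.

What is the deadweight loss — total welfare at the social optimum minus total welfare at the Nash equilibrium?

∂u_i/∂s_i = α_i − 1, so crew i contributes w_i if α_i > 1, else 0.
α_i > 1 for i ∈ {3}; NE contributions (0, 0, 12), S = 12.
W^NE = Σw_i − S^NE + (Σα_i)·S^NE = 37 + 0.9·12 = 47.8.
Planner: ∂(Σu_j)/∂s_i = Σα_j − 1 = 0.9 > 0, so everyone contributes w_i; S^SO = 37, W^SO = 37 + 0.9·37 = 70.3.
Deadweight loss = 22.5.

22.5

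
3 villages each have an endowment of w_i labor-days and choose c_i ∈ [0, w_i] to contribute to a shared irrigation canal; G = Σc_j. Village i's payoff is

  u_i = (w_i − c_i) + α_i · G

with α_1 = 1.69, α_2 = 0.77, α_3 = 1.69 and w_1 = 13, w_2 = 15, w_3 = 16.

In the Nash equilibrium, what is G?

29

∂u_i/∂c_i = α_i − 1, so village i contributes w_i if α_i > 1, else 0.
α_i > 1 for i ∈ {1, 3}; NE contributions (13, 0, 16), G = 29.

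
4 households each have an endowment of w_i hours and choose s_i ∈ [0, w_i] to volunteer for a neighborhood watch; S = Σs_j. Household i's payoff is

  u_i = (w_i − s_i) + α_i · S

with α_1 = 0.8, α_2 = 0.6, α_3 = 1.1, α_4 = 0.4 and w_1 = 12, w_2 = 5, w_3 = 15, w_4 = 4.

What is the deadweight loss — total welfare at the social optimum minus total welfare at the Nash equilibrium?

39.9

∂u_i/∂s_i = α_i − 1, so household i contributes w_i if α_i > 1, else 0.
α_i > 1 for i ∈ {3}; NE contributions (0, 0, 15, 0), S = 15.
W^NE = Σw_i − S^NE + (Σα_i)·S^NE = 36 + 1.9·15 = 64.5.
Planner: ∂(Σu_j)/∂s_i = Σα_j − 1 = 1.9 > 0, so everyone contributes w_i; S^SO = 36, W^SO = 36 + 1.9·36 = 104.4.
Deadweight loss = 39.9.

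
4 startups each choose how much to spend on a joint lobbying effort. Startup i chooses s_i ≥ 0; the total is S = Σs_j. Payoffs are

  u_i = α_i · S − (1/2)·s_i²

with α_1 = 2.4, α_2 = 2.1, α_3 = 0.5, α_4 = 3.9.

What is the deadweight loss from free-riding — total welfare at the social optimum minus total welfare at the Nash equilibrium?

Startup i's FOC: ∂u_i/∂s_i = α_i − s_i = 0, so s_i* = α_i.
NE contributions = (2.4, 2.1, 0.5, 3.9); S = 8.9.
W^NE = (Σα)·S − ½Σα_i² = 8.9² − ½·25.63 = 66.395.
Planner sets s_i = Σα_j = 8.9 for every i, so S^SO = 4·8.9 = 35.6.
W^SO = (Σα)·S^SO − ½·4·(Σα)² = (4/2)·8.9² = 158.42.
Deadweight loss = W^SO − W^NE = 92.025.

92.025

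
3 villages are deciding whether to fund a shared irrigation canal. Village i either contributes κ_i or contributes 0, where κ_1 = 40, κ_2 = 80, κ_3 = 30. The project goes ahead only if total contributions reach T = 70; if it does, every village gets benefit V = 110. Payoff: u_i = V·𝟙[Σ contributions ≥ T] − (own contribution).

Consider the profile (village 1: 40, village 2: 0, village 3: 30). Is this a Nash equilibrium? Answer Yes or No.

Total = 70 ≥ 70: provided.
Village 1 (pledges 40, payoff 70): dropping to 0 → total 30, payoff 0. No gain.
Village 2 (pledges 0, payoff 110): pledging 80 → total 150, payoff 30. No gain.
Village 3 (pledges 30, payoff 80): dropping to 0 → total 40, payoff 0. No gain.

Yes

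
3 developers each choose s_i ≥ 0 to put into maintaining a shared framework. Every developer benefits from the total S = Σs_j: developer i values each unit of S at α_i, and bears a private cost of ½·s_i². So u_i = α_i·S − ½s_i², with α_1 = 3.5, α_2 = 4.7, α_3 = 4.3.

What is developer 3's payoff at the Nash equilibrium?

44.505

Developer i's FOC: ∂u_i/∂s_i = α_i − s_i = 0, so s_i* = α_i.
NE contributions = (3.5, 4.7, 4.3); S = 12.5.
u_3 = α_3·S − ½·(s_3)² = 4.3·12.5 − ½·4.3² = 44.505.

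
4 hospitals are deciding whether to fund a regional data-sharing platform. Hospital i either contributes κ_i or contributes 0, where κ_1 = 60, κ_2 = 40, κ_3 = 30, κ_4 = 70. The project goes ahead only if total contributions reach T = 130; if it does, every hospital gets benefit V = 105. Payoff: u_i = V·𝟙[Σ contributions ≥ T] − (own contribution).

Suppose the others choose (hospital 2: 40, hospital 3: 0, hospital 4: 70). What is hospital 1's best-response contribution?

60

Others' total = 110. Contributing 60 brings total to 170 ≥ 130: gain V − κ_1 = 45.
Best response: 60.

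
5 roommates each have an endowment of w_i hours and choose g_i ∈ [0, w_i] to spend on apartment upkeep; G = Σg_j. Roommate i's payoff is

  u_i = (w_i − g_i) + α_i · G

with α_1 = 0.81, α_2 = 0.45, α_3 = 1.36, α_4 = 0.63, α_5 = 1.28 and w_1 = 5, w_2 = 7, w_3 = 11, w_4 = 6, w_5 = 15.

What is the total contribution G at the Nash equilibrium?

∂u_i/∂g_i = α_i − 1, so roommate i contributes w_i if α_i > 1, else 0.
α_i > 1 for i ∈ {3, 5}; NE contributions (0, 0, 11, 0, 15), G = 26.

26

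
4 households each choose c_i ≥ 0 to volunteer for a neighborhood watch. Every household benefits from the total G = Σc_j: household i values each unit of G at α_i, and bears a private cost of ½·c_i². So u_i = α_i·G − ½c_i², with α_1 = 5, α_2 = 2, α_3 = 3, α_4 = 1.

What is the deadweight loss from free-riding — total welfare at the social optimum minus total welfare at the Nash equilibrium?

140.5

Household i's FOC: ∂u_i/∂c_i = α_i − c_i = 0, so c_i* = α_i.
NE contributions = (5, 2, 3, 1); G = 11.
W^NE = (Σα)·G − ½Σα_i² = 11² − ½·39 = 101.5.
Planner sets c_i = Σα_j = 11 for every i, so G^SO = 4·11 = 44.
W^SO = (Σα)·G^SO − ½·4·(Σα)² = (4/2)·11² = 242.
Deadweight loss = W^SO − W^NE = 140.5.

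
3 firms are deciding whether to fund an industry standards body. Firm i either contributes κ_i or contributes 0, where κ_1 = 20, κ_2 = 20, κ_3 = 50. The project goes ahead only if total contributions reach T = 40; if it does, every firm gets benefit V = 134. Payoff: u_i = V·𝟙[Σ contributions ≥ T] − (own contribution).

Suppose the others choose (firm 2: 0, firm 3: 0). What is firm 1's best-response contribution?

Others' total = 0. Even contributing 20 gives 20 < 40: no benefit either way.
Best response: 0.

0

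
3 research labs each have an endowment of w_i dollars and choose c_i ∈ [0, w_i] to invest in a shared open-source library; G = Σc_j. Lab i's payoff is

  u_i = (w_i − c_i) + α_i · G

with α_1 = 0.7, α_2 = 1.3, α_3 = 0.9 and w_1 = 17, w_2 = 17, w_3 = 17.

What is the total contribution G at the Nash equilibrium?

∂u_i/∂c_i = α_i − 1, so lab i contributes w_i if α_i > 1, else 0.
α_i > 1 for i ∈ {2}; NE contributions (0, 17, 0), G = 17.

17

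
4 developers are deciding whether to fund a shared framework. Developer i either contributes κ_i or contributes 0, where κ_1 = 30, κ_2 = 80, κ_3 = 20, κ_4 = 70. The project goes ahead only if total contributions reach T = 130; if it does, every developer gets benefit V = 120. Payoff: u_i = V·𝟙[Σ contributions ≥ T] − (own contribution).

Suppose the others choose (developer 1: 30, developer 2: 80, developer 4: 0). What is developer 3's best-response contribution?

Others' total = 110. Contributing 20 brings total to 130 ≥ 130: gain V − κ_3 = 100.
Best response: 20.

20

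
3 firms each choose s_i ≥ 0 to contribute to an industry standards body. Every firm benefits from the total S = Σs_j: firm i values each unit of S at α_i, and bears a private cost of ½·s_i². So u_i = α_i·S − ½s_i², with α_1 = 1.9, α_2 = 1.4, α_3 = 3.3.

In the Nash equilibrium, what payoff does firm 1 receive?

10.735

Firm i's FOC: ∂u_i/∂s_i = α_i − s_i = 0, so s_i* = α_i.
NE contributions = (1.9, 1.4, 3.3); S = 6.6.
u_1 = α_1·S − ½·(s_1)² = 1.9·6.6 − ½·1.9² = 10.735.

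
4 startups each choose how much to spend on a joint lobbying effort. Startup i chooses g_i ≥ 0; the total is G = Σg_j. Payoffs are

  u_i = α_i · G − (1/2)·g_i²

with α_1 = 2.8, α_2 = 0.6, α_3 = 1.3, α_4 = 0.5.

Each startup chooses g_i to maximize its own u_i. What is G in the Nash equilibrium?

5.2

Startup i's FOC: ∂u_i/∂g_i = α_i − g_i = 0, so g_i* = α_i.
NE contributions = (2.8, 0.6, 1.3, 0.5); G = 5.2.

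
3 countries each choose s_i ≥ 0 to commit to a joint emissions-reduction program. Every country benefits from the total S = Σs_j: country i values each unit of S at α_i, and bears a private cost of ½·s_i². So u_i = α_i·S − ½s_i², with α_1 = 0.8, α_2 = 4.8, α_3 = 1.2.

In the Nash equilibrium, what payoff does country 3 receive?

7.44

Country i's FOC: ∂u_i/∂s_i = α_i − s_i = 0, so s_i* = α_i.
NE contributions = (0.8, 4.8, 1.2); S = 6.8.
u_3 = α_3·S − ½·(s_3)² = 1.2·6.8 − ½·1.2² = 7.44.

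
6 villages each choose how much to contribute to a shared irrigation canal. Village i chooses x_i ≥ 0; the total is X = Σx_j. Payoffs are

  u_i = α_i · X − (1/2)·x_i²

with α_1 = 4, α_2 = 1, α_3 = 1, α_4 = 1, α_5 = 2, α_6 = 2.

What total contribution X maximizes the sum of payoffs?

66

Planner FOC: ∂(Σu_j)/∂x_i = (Σα_j) − x_i = 0, so x_i^SO = Σα_j = 11 for every i; X^SO = 66.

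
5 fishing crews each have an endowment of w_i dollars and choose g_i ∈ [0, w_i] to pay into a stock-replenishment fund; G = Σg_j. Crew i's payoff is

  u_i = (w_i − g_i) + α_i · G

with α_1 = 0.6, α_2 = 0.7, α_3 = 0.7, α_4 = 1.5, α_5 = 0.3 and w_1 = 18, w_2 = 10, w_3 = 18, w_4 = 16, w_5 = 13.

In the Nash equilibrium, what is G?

16

∂u_i/∂g_i = α_i − 1, so crew i contributes w_i if α_i > 1, else 0.
α_i > 1 for i ∈ {4}; NE contributions (0, 0, 0, 16, 0), G = 16.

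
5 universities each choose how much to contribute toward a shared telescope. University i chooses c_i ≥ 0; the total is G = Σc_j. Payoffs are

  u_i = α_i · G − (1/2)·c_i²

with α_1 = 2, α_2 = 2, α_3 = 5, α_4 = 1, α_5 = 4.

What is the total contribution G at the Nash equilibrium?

14

University i's FOC: ∂u_i/∂c_i = α_i − c_i = 0, so c_i* = α_i.
NE contributions = (2, 2, 5, 1, 4); G = 14.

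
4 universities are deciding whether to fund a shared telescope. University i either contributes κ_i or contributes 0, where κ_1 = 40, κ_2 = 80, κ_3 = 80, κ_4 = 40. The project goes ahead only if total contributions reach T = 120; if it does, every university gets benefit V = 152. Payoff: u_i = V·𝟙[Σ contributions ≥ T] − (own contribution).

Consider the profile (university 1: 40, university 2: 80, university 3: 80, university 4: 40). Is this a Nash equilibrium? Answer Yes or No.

Total = 240 ≥ 120: provided.
University 1 (pledges 40, payoff 112): dropping to 0 → total 200, payoff 152. Profitable deviation.

No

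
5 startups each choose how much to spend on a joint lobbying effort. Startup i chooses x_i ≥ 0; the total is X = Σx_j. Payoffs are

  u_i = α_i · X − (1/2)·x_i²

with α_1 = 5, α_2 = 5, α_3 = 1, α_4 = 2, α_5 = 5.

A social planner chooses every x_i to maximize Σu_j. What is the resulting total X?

Planner FOC: ∂(Σu_j)/∂x_i = (Σα_j) − x_i = 0, so x_i^SO = Σα_j = 18 for every i; X^SO = 90.

90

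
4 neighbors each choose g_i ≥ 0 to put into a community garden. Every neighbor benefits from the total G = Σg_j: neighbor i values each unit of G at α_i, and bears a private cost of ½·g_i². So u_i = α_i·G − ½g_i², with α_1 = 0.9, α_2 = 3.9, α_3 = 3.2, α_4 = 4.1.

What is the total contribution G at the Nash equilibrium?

Neighbor i's FOC: ∂u_i/∂g_i = α_i − g_i = 0, so g_i* = α_i.
NE contributions = (0.9, 3.9, 3.2, 4.1); G = 12.1.

12.1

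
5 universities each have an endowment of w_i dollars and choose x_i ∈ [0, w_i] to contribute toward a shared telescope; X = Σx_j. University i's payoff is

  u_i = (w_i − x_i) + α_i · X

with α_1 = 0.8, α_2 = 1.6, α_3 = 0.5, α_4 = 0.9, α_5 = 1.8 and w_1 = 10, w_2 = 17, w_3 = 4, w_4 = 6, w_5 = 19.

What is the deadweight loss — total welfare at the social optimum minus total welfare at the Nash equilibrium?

92

∂u_i/∂x_i = α_i − 1, so university i contributes w_i if α_i > 1, else 0.
α_i > 1 for i ∈ {2, 5}; NE contributions (0, 17, 0, 0, 19), X = 36.
W^NE = Σw_i − X^NE + (Σα_i)·X^NE = 56 + 4.6·36 = 221.6.
Planner: ∂(Σu_j)/∂x_i = Σα_j − 1 = 4.6 > 0, so everyone contributes w_i; X^SO = 56, W^SO = 56 + 4.6·56 = 313.6.
Deadweight loss = 92.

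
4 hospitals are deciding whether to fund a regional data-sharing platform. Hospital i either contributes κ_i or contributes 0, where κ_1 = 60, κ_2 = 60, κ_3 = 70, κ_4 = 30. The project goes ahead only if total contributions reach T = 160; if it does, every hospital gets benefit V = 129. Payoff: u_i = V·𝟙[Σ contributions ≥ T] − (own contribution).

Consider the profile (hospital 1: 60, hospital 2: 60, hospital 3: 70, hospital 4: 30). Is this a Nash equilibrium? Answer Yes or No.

No

Total = 220 ≥ 160: provided.
Hospital 1 (pledges 60, payoff 69): dropping to 0 → total 160, payoff 129. Profitable deviation.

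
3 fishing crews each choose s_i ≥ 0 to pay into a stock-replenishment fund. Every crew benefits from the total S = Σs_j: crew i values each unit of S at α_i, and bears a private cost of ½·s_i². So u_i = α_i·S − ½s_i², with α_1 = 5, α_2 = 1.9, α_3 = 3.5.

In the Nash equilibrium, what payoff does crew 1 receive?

39.5

Crew i's FOC: ∂u_i/∂s_i = α_i − s_i = 0, so s_i* = α_i.
NE contributions = (5, 1.9, 3.5); S = 10.4.
u_1 = α_1·S − ½·(s_1)² = 5·10.4 − ½·5² = 39.5.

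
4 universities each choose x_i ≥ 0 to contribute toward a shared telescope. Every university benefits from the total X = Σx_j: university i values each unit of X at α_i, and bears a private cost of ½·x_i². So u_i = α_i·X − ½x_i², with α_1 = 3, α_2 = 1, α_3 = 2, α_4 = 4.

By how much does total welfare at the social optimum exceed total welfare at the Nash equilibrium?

115

University i's FOC: ∂u_i/∂x_i = α_i − x_i = 0, so x_i* = α_i.
NE contributions = (3, 1, 2, 4); X = 10.
W^NE = (Σα)·X − ½Σα_i² = 10² − ½·30 = 85.
Planner sets x_i = Σα_j = 10 for every i, so X^SO = 4·10 = 40.
W^SO = (Σα)·X^SO − ½·4·(Σα)² = (4/2)·10² = 200.
Deadweight loss = W^SO − W^NE = 115.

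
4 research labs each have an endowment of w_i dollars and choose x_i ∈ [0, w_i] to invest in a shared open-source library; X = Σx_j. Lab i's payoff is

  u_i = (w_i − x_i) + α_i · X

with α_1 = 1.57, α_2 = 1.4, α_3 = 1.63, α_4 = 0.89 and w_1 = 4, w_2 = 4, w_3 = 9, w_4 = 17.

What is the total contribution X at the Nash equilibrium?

17

∂u_i/∂x_i = α_i − 1, so lab i contributes w_i if α_i > 1, else 0.
α_i > 1 for i ∈ {1, 2, 3}; NE contributions (4, 4, 9, 0), X = 17.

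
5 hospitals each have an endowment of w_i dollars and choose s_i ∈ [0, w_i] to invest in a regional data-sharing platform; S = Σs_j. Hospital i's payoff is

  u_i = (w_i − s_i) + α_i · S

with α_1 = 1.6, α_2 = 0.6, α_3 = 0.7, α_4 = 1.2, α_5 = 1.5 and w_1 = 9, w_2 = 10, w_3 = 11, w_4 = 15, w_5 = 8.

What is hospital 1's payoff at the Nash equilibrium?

∂u_i/∂s_i = α_i − 1, so hospital i contributes w_i if α_i > 1, else 0.
α_i > 1 for i ∈ {1, 4, 5}; NE contributions (9, 0, 0, 15, 8), S = 32.
u_1 = (9 − 9) + 1.6·32 = 51.2.

51.2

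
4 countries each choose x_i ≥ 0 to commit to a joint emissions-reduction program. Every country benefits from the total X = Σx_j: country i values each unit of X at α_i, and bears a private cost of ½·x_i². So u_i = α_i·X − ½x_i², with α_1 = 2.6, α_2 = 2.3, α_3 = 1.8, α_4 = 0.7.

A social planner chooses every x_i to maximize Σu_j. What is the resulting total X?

Planner FOC: ∂(Σu_j)/∂x_i = (Σα_j) − x_i = 0, so x_i^SO = Σα_j = 7.4 for every i; X^SO = 29.6.

29.6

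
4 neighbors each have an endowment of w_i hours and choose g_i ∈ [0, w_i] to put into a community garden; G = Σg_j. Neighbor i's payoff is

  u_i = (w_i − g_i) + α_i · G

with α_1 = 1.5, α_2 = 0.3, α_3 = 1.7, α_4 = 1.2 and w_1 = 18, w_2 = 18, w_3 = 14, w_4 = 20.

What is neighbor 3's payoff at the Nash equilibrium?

88.4

∂u_i/∂g_i = α_i − 1, so neighbor i contributes w_i if α_i > 1, else 0.
α_i > 1 for i ∈ {1, 3, 4}; NE contributions (18, 0, 14, 20), G = 52.
u_3 = (14 − 14) + 1.7·52 = 88.4.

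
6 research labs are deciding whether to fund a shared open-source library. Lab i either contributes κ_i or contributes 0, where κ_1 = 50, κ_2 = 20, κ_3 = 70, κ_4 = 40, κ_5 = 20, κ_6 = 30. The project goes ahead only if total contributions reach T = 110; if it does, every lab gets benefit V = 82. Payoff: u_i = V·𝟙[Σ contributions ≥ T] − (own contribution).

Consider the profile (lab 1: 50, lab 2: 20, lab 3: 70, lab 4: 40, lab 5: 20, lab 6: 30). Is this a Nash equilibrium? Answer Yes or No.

No

Total = 230 ≥ 110: provided.
Lab 1 (pledges 50, payoff 32): dropping to 0 → total 180, payoff 82. Profitable deviation.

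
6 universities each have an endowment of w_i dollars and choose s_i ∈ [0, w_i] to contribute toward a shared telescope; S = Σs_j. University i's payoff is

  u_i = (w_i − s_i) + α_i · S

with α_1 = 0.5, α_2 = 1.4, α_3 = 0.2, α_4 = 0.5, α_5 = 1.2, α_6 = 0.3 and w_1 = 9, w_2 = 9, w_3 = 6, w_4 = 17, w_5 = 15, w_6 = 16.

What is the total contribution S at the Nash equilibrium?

∂u_i/∂s_i = α_i − 1, so university i contributes w_i if α_i > 1, else 0.
α_i > 1 for i ∈ {2, 5}; NE contributions (0, 9, 0, 0, 15, 0), S = 24.

24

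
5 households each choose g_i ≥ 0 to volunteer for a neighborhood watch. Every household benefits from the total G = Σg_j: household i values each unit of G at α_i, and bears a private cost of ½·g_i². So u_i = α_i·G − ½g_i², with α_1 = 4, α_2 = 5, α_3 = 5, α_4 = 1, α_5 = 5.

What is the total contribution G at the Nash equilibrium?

Household i's FOC: ∂u_i/∂g_i = α_i − g_i = 0, so g_i* = α_i.
NE contributions = (4, 5, 5, 1, 5); G = 20.

20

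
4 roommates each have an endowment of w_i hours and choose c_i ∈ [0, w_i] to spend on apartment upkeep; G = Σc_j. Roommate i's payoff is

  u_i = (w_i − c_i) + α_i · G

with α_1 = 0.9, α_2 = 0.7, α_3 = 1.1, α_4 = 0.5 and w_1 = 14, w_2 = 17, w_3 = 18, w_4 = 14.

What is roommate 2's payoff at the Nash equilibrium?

29.6

∂u_i/∂c_i = α_i − 1, so roommate i contributes w_i if α_i > 1, else 0.
α_i > 1 for i ∈ {3}; NE contributions (0, 0, 18, 0), G = 18.
u_2 = (17 − 0) + 0.7·18 = 29.6.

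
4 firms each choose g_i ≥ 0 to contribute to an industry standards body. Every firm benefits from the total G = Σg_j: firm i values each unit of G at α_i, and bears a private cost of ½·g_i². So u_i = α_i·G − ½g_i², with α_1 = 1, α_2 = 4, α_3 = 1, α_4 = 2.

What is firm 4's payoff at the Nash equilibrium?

14

Firm i's FOC: ∂u_i/∂g_i = α_i − g_i = 0, so g_i* = α_i.
NE contributions = (1, 4, 1, 2); G = 8.
u_4 = α_4·G − ½·(g_4)² = 2·8 − ½·2² = 14.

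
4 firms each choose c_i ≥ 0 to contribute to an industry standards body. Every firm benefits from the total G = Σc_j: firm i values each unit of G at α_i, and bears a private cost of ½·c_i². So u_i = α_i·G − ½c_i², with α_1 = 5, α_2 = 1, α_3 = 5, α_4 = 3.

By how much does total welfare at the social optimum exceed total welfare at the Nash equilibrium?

Firm i's FOC: ∂u_i/∂c_i = α_i − c_i = 0, so c_i* = α_i.
NE contributions = (5, 1, 5, 3); G = 14.
W^NE = (Σα)·G − ½Σα_i² = 14² − ½·60 = 166.
Planner sets c_i = Σα_j = 14 for every i, so G^SO = 4·14 = 56.
W^SO = (Σα)·G^SO − ½·4·(Σα)² = (4/2)·14² = 392.
Deadweight loss = W^SO − W^NE = 226.

226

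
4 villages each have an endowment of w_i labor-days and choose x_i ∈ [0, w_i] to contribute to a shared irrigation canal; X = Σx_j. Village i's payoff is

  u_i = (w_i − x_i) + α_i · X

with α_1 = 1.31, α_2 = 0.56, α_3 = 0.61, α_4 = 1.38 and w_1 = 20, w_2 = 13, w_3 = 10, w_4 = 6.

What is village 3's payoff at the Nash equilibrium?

25.86

∂u_i/∂x_i = α_i − 1, so village i contributes w_i if α_i > 1, else 0.
α_i > 1 for i ∈ {1, 4}; NE contributions (20, 0, 0, 6), X = 26.
u_3 = (10 − 0) + 0.61·26 = 25.86.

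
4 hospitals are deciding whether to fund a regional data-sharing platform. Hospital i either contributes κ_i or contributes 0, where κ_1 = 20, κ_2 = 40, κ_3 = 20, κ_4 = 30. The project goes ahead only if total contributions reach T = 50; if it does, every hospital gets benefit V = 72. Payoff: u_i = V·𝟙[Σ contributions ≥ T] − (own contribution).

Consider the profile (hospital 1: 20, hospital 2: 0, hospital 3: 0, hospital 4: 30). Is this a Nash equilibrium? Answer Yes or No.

Total = 50 ≥ 50: provided.
Hospital 1 (pledges 20, payoff 52): dropping to 0 → total 30, payoff 0. No gain.
Hospital 2 (pledges 0, payoff 72): pledging 40 → total 90, payoff 32. No gain.
Hospital 3 (pledges 0, payoff 72): pledging 20 → total 70, payoff 52. No gain.
Hospital 4 (pledges 30, payoff 42): dropping to 0 → total 20, payoff 0. No gain.

Yes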